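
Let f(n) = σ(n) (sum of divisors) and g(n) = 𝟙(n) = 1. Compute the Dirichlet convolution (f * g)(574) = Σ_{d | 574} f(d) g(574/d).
(σ * 𝟙)(574) = 1548

Divisors of 574: [1, 2, 7, 14, 41, 82, 287, 574]. For each d | 574:
  d = 1: σ(1) · 𝟙(574/1) = 1 · 1 = 1
  d = 2: σ(2) · 𝟙(574/2) = 3 · 1 = 3
  d = 7: σ(7) · 𝟙(574/7) = 8 · 1 = 8
  d = 14: σ(14) · 𝟙(574/14) = 24 · 1 = 24
  d = 41: σ(41) · 𝟙(574/41) = 42 · 1 = 42
  d = 82: σ(82) · 𝟙(574/82) = 126 · 1 = 126
  d = 287: σ(287) · 𝟙(574/287) = 336 · 1 = 336
  d = 574: σ(574) · 𝟙(574/574) = 1008 · 1 = 1008
Summing: (σ * 𝟙)(574) = 1 + 3 + 8 + 24 + 42 + 126 + 336 + 1008 = 1548.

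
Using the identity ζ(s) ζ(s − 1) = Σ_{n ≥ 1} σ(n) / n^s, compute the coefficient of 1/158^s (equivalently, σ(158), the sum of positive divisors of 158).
σ(158) = 240

In the product (Σ m^0/m^s)(Σ k / k^s) = Σ (Σ_{d | n} d) / n^s, the coefficient of 1/n^s is σ(n) = Σ_{d | n} d. For n = 158, divisors are [1, 2, 79, 158]; summing: σ(158) = 240.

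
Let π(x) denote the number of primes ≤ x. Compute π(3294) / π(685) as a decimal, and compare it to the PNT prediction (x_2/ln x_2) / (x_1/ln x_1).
π(3294)/π(685) = 462/124 ≈ 3.7258;  PNT prediction ≈ 3.8764.

π(685) = 124 and π(3294) = 462, so π(3294)/π(685) ≈ 3.7258. The PNT-predicted ratio is (3294/ln(3294)) / (685/ln(685)) ≈ 3.8764. The two agree to within a few percent, as expected.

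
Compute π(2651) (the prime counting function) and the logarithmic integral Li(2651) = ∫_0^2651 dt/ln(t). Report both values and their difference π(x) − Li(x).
π(2651) = 383;  Li(2651) ≈ 398.84;  π(x) − Li(x) ≈ -15.84.

Direct count of primes ≤ 2651 gives π(2651) = 383. Numerical evaluation of the logarithmic integral gives Li(2651) ≈ 398.84. The difference π(x) − Li(x) ≈ -15.84 is typically negative for small/moderate x (Li(x) overestimates), though Littlewood's theorem shows this sign changes infinitely often.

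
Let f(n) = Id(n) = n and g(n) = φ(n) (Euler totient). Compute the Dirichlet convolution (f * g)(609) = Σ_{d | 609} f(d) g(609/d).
(Id * φ)(609) = 3705

Divisors of 609: [1, 3, 7, 21, 29, 87, 203, 609]. For each d | 609:
  d = 1: Id(1) · φ(609/1) = 1 · 336 = 336
  d = 3: Id(3) · φ(609/3) = 3 · 168 = 504
  d = 7: Id(7) · φ(609/7) = 7 · 56 = 392
  d = 21: Id(21) · φ(609/21) = 21 · 28 = 588
  d = 29: Id(29) · φ(609/29) = 29 · 12 = 348
  d = 87: Id(87) · φ(609/87) = 87 · 6 = 522
  d = 203: Id(203) · φ(609/203) = 203 · 2 = 406
  d = 609: Id(609) · φ(609/609) = 609 · 1 = 609
Summing: (Id * φ)(609) = 336 + 504 + 392 + 588 + 348 + 522 + 406 + 609 = 3705.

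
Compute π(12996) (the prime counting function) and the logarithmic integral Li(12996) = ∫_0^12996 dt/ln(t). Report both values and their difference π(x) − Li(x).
π(12996) = 1547;  Li(12996) ≈ 1566.69;  π(x) − Li(x) ≈ -19.69.

Direct count of primes ≤ 12996 gives π(12996) = 1547. Numerical evaluation of the logarithmic integral gives Li(12996) ≈ 1566.69. The difference π(x) − Li(x) ≈ -19.69 is typically negative for small/moderate x (Li(x) overestimates), though Littlewood's theorem shows this sign changes infinitely often.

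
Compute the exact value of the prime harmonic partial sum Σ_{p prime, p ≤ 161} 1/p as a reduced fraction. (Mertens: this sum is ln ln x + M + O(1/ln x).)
Σ 1/p = 67195167335560670940823020383181530154843058347995389615845419/35375166993717494840635767087951744212057570647889977422429870

π(161) = 37, so the primes ≤ 161 are [2, 3, 5, 7, 11, 13, 17, 19, 23, 29, 31, 37, 41, 43, 47, 53, 59, 61, 67, 71, 73, 79, 83, 89, 97, 101, 103, 107, 109, 113, 127, 131, 137, 139, 149, 151, 157]. Summing 1/p over these primes: 67195167335560670940823020383181530154843058347995389615845419/35375166993717494840635767087951744212057570647889977422429870 ≈ 1.8995. Mertens estimate ln ln(161) + 0.2615 ≈ 1.8871.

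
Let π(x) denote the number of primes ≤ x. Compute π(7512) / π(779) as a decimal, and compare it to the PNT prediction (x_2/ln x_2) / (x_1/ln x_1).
π(7512)/π(779) = 951/137 ≈ 6.9416;  PNT prediction ≈ 7.1943.

π(779) = 137 and π(7512) = 951, so π(7512)/π(779) ≈ 6.9416. The PNT-predicted ratio is (7512/ln(7512)) / (779/ln(779)) ≈ 7.1943. The two agree to within a few percent, as expected.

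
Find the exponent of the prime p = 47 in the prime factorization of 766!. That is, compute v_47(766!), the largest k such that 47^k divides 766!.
v_47(766!) = 16

Legendre's formula: v_p(n!) = Σ_{k ≥ 1} ⌊n / p^k⌋. For p = 47, n = 766, the terms are:
  ⌊766/47^1⌋ = ⌊766/47⌋ = 16
(the next term ⌊766/47^2⌋ = 0, terminating the sum). Summing: v_47(766!) = 16 = 16.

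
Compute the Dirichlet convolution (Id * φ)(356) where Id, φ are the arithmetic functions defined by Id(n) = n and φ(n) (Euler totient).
(Id * φ)(356) = 1416

Divisors of 356: [1, 2, 4, 89, 178, 356]. For each d | 356:
  d = 1: Id(1) · φ(356/1) = 1 · 176 = 176
  d = 2: Id(2) · φ(356/2) = 2 · 88 = 176
  d = 4: Id(4) · φ(356/4) = 4 · 88 = 352
  d = 89: Id(89) · φ(356/89) = 89 · 2 = 178
  d = 178: Id(178) · φ(356/178) = 178 · 1 = 178
  d = 356: Id(356) · φ(356/356) = 356 · 1 = 356
Summing: (Id * φ)(356) = 176 + 176 + 352 + 178 + 178 + 356 = 1416.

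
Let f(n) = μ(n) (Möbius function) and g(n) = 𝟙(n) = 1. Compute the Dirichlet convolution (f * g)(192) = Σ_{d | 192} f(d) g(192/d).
(μ * 𝟙)(192) = 0

Divisors of 192: [1, 2, 3, 4, 6, 8, 12, 16, 24, 32, 48, 64, 96, 192]. For each d | 192:
  d = 1: μ(1) · 𝟙(192/1) = 1 · 1 = 1
  d = 2: μ(2) · 𝟙(192/2) = -1 · 1 = -1
  d = 3: μ(3) · 𝟙(192/3) = -1 · 1 = -1
  d = 4: μ(4) · 𝟙(192/4) = 0 · 1 = 0
  d = 6: μ(6) · 𝟙(192/6) = 1 · 1 = 1
  d = 8: μ(8) · 𝟙(192/8) = 0 · 1 = 0
  d = 12: μ(12) · 𝟙(192/12) = 0 · 1 = 0
  d = 16: μ(16) · 𝟙(192/16) = 0 · 1 = 0
  d = 24: μ(24) · 𝟙(192/24) = 0 · 1 = 0
  d = 32: μ(32) · 𝟙(192/32) = 0 · 1 = 0
  d = 48: μ(48) · 𝟙(192/48) = 0 · 1 = 0
  d = 64: μ(64) · 𝟙(192/64) = 0 · 1 = 0
  d = 96: μ(96) · 𝟙(192/96) = 0 · 1 = 0
  d = 192: μ(192) · 𝟙(192/192) = 0 · 1 = 0
Summing: (μ * 𝟙)(192) = 1 + -1 + -1 + 0 + 1 + 0 + 0 + 0 + 0 + 0 + 0 + 0 + 0 + 0 = 0.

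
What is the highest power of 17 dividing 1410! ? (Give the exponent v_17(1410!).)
v_17(1410!) = 86

Legendre's formula: v_p(n!) = Σ_{k ≥ 1} ⌊n / p^k⌋. For p = 17, n = 1410, the terms are:
  ⌊1410/17^1⌋ = ⌊1410/17⌋ = 82
  ⌊1410/17^2⌋ = ⌊1410/289⌋ = 4
(the next term ⌊1410/17^3⌋ = 0, terminating the sum). Summing: v_17(1410!) = 82 + 4 = 86.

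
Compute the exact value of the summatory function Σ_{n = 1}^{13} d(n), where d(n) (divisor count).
Σ_{n ≤ 13} d(n) = 37

Compute d(n) for each 1 ≤ n ≤ 13: d(1) = 1, d(2) = 2, d(3) = 2, d(4) = 3, d(5) = 2, d(6) = 4, d(7) = 2, d(8) = 4, d(9) = 3, d(10) = 4, d(11) = 2, d(12) = 6, d(13) = 2. Summing all 13 values: 37. (Dirichlet's divisor formula: Σ_{n ≤ x} d(n) = x ln(x) + (2γ − 1) x + O(√x). For x = 13, the asymptotic estimate is ≈ 35.35.)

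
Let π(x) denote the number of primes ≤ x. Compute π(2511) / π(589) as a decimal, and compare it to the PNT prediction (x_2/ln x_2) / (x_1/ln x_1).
π(2511)/π(589) = 368/107 ≈ 3.4393;  PNT prediction ≈ 3.4735.

π(589) = 107 and π(2511) = 368, so π(2511)/π(589) ≈ 3.4393. The PNT-predicted ratio is (2511/ln(2511)) / (589/ln(589)) ≈ 3.4735. The two agree to within a few percent, as expected.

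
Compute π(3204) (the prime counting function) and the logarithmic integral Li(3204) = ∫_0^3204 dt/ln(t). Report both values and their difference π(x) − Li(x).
π(3204) = 453;  Li(3204) ≈ 468.13;  π(x) − Li(x) ≈ -15.13.

Direct count of primes ≤ 3204 gives π(3204) = 453. Numerical evaluation of the logarithmic integral gives Li(3204) ≈ 468.13. The difference π(x) − Li(x) ≈ -15.13 is typically negative for small/moderate x (Li(x) overestimates), though Littlewood's theorem shows this sign changes infinitely often.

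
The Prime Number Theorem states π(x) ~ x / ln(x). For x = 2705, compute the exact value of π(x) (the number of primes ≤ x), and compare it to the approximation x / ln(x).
π(2705) = 393;  x/ln(x) ≈ 342.28;  relative error ≈ 12.91%.

Directly count primes up to 2705: π(2705) = 393. The PNT approximation gives 2705/ln(2705) ≈ 2705/7.90286 ≈ 342.28. Relative error (π(x) − x/ln(x)) / π(x) ≈ 12.91%; the approximation is known to undercount slightly (Li(x) is a better estimate).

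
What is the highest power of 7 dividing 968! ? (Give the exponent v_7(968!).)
v_7(968!) = 159

Legendre's formula: v_p(n!) = Σ_{k ≥ 1} ⌊n / p^k⌋. For p = 7, n = 968, the terms are:
  ⌊968/7^1⌋ = ⌊968/7⌋ = 138
  ⌊968/7^2⌋ = ⌊968/49⌋ = 19
  ⌊968/7^3⌋ = ⌊968/343⌋ = 2
(the next term ⌊968/7^4⌋ = 0, terminating the sum). Summing: v_7(968!) = 138 + 19 + 2 = 159.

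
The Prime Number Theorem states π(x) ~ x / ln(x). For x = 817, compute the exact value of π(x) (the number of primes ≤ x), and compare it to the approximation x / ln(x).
π(817) = 141;  x/ln(x) ≈ 121.84;  relative error ≈ 13.59%.

Directly count primes up to 817: π(817) = 141. The PNT approximation gives 817/ln(817) ≈ 817/6.70564 ≈ 121.84. Relative error (π(x) − x/ln(x)) / π(x) ≈ 13.59%; the approximation is known to undercount slightly (Li(x) is a better estimate).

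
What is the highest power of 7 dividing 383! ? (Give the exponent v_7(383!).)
v_7(383!) = 62

Legendre's formula: v_p(n!) = Σ_{k ≥ 1} ⌊n / p^k⌋. For p = 7, n = 383, the terms are:
  ⌊383/7^1⌋ = ⌊383/7⌋ = 54
  ⌊383/7^2⌋ = ⌊383/49⌋ = 7
  ⌊383/7^3⌋ = ⌊383/343⌋ = 1
(the next term ⌊383/7^4⌋ = 0, terminating the sum). Summing: v_7(383!) = 54 + 7 + 1 = 62.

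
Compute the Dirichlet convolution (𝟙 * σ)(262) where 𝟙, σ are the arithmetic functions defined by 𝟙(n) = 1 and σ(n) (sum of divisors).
(𝟙 * σ)(262) = 532

Divisors of 262: [1, 2, 131, 262]. For each d | 262:
  d = 1: 𝟙(1) · σ(262/1) = 1 · 396 = 396
  d = 2: 𝟙(2) · σ(262/2) = 1 · 132 = 132
  d = 131: 𝟙(131) · σ(262/131) = 1 · 3 = 3
  d = 262: 𝟙(262) · σ(262/262) = 1 · 1 = 1
Summing: (𝟙 * σ)(262) = 396 + 132 + 3 + 1 = 532.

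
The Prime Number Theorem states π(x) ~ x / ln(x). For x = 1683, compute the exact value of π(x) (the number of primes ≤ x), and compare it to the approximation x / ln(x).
π(1683) = 263;  x/ln(x) ≈ 226.56;  relative error ≈ 13.85%.

Directly count primes up to 1683: π(1683) = 263. The PNT approximation gives 1683/ln(1683) ≈ 1683/7.42833 ≈ 226.56. Relative error (π(x) − x/ln(x)) / π(x) ≈ 13.85%; the approximation is known to undercount slightly (Li(x) is a better estimate).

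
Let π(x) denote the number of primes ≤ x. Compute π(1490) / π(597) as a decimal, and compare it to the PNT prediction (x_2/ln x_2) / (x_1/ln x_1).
π(1490)/π(597) = 237/108 ≈ 2.1944;  PNT prediction ≈ 2.1834.

π(597) = 108 and π(1490) = 237, so π(1490)/π(597) ≈ 2.1944. The PNT-predicted ratio is (1490/ln(1490)) / (597/ln(597)) ≈ 2.1834. The two agree to within a few percent, as expected.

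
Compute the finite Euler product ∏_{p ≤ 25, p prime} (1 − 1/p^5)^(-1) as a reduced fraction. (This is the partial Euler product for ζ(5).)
∏ = 582482264223124461788463317320875/561738592476112179351889397970176

The primes p ≤ 25 are [2, 3, 5, 7, 11, 13, 17, 19, 23]. For each prime, (1 − 1/p^5)^(-1) = p^5 / (p^5 − 1). The product is (1 − 1/2^5)^(-1), (1 − 1/3^5)^(-1), (1 − 1/5^5)^(-1), (1 − 1/7^5)^(-1), (1 − 1/11^5)^(-1), (1 − 1/13^5)^(-1), (1 − 1/17^5)^(-1), (1 − 1/19^5)^(-1), (1 − 1/23^5)^(-1) = ∏ p^5 / (p^5 − 1) = 582482264223124461788463317320875/561738592476112179351889397970176.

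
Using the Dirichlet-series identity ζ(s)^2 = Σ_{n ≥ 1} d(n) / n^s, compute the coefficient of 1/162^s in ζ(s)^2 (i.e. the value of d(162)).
d(162) = 10

ζ(s)^2 = (Σ 1/m^s)(Σ 1/k^s). The coefficient of 1/n^s in the product is the number of ordered pairs (m, k) with mk = n, which equals d(n). For n = 162, divisors are [1, 2, 3, 6, 9, 18, 27, 54, 81, 162], so d(162) = 10.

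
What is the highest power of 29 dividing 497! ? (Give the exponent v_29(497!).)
v_29(497!) = 17

Legendre's formula: v_p(n!) = Σ_{k ≥ 1} ⌊n / p^k⌋. For p = 29, n = 497, the terms are:
  ⌊497/29^1⌋ = ⌊497/29⌋ = 17
(the next term ⌊497/29^2⌋ = 0, terminating the sum). Summing: v_29(497!) = 17 = 17.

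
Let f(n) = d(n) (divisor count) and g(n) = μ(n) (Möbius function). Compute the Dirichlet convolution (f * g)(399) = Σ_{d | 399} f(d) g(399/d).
(d * μ)(399) = 1

Divisors of 399: [1, 3, 7, 19, 21, 57, 133, 399]. For each d | 399:
  d = 1: d(1) · μ(399/1) = 1 · -1 = -1
  d = 3: d(3) · μ(399/3) = 2 · 1 = 2
  d = 7: d(7) · μ(399/7) = 2 · 1 = 2
  d = 19: d(19) · μ(399/19) = 2 · 1 = 2
  d = 21: d(21) · μ(399/21) = 4 · -1 = -4
  d = 57: d(57) · μ(399/57) = 4 · -1 = -4
  d = 133: d(133) · μ(399/133) = 4 · -1 = -4
  d = 399: d(399) · μ(399/399) = 8 · 1 = 8
Summing: (d * μ)(399) = -1 + 2 + 2 + 2 + -4 + -4 + -4 + 8 = 1.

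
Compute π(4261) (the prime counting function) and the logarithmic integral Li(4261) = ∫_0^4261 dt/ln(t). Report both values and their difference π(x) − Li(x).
π(4261) = 585;  Li(4261) ≈ 596.71;  π(x) − Li(x) ≈ -11.71.

Direct count of primes ≤ 4261 gives π(4261) = 585. Numerical evaluation of the logarithmic integral gives Li(4261) ≈ 596.71. The difference π(x) − Li(x) ≈ -11.71 is typically negative for small/moderate x (Li(x) overestimates), though Littlewood's theorem shows this sign changes infinitely often.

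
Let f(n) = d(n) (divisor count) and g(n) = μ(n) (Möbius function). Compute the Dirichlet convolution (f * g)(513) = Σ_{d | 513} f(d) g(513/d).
(d * μ)(513) = 1

Divisors of 513: [1, 3, 9, 19, 27, 57, 171, 513]. For each d | 513:
  d = 1: d(1) · μ(513/1) = 1 · 0 = 0
  d = 3: d(3) · μ(513/3) = 2 · 0 = 0
  d = 9: d(9) · μ(513/9) = 3 · 1 = 3
  d = 19: d(19) · μ(513/19) = 2 · 0 = 0
  d = 27: d(27) · μ(513/27) = 4 · -1 = -4
  d = 57: d(57) · μ(513/57) = 4 · 0 = 0
  d = 171: d(171) · μ(513/171) = 6 · -1 = -6
  d = 513: d(513) · μ(513/513) = 8 · 1 = 8
Summing: (d * μ)(513) = 0 + 0 + 3 + 0 + -4 + 0 + -6 + 8 = 1.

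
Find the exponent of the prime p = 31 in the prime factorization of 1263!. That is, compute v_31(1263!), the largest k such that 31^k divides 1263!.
v_31(1263!) = 41

Legendre's formula: v_p(n!) = Σ_{k ≥ 1} ⌊n / p^k⌋. For p = 31, n = 1263, the terms are:
  ⌊1263/31^1⌋ = ⌊1263/31⌋ = 40
  ⌊1263/31^2⌋ = ⌊1263/961⌋ = 1
(the next term ⌊1263/31^3⌋ = 0, terminating the sum). Summing: v_31(1263!) = 40 + 1 = 41.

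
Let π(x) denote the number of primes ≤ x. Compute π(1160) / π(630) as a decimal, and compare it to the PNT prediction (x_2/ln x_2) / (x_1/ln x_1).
π(1160)/π(630) = 191/114 ≈ 1.6754;  PNT prediction ≈ 1.6820.

π(630) = 114 and π(1160) = 191, so π(1160)/π(630) ≈ 1.6754. The PNT-predicted ratio is (1160/ln(1160)) / (630/ln(630)) ≈ 1.6820. The two agree to within a few percent, as expected.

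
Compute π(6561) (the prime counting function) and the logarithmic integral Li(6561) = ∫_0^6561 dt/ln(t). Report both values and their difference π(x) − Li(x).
π(6561) = 847;  Li(6561) ≈ 864.57;  π(x) − Li(x) ≈ -17.57.

Direct count of primes ≤ 6561 gives π(6561) = 847. Numerical evaluation of the logarithmic integral gives Li(6561) ≈ 864.57. The difference π(x) − Li(x) ≈ -17.57 is typically negative for small/moderate x (Li(x) overestimates), though Littlewood's theorem shows this sign changes infinitely often.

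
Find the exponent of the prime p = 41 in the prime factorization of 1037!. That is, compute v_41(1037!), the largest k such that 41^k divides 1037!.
v_41(1037!) = 25

Legendre's formula: v_p(n!) = Σ_{k ≥ 1} ⌊n / p^k⌋. For p = 41, n = 1037, the terms are:
  ⌊1037/41^1⌋ = ⌊1037/41⌋ = 25
(the next term ⌊1037/41^2⌋ = 0, terminating the sum). Summing: v_41(1037!) = 25 = 25.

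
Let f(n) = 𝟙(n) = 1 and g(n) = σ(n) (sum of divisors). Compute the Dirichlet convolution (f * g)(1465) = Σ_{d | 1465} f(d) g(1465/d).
(𝟙 * σ)(1465) = 2065

Divisors of 1465: [1, 5, 293, 1465]. For each d | 1465:
  d = 1: 𝟙(1) · σ(1465/1) = 1 · 1764 = 1764
  d = 5: 𝟙(5) · σ(1465/5) = 1 · 294 = 294
  d = 293: 𝟙(293) · σ(1465/293) = 1 · 6 = 6
  d = 1465: 𝟙(1465) · σ(1465/1465) = 1 · 1 = 1
Summing: (𝟙 * σ)(1465) = 1764 + 294 + 6 + 1 = 2065.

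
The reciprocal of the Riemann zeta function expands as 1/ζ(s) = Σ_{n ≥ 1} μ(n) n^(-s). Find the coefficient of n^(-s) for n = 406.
μ(406) = -1

Factor n = 406 = 2 · 7 · 29. μ(n) = 0 if any exponent ≥ 2 (not squarefree); otherwise μ(n) = (−1)^{ω(n)} where ω(n) is the number of distinct prime factors. Applying: μ(406) = -1.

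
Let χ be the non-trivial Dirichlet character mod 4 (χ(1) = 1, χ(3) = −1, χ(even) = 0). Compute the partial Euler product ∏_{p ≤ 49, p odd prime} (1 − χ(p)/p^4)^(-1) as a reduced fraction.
∏ = 424022009220093808147330044599350686845258380222853/428762185161728930691534489551822091105495385374720

The odd primes p ≤ 49 are [3, 5, 7, 11, 13, 17, 19, 23, 29, 31, 37, 41, 43, 47]. For each, χ(p) = 1 if p ≡ 1 mod 4, χ(p) = −1 if p ≡ 3 mod 4. Taking (1 − χ(p)/p^4)^(-1) = p^4/(p^4 − χ(p)): (1 − (-1)/3^4)^(-1) · (1 − (1)/5^4)^(-1) · (1 − (-1)/7^4)^(-1) · (1 − (-1)/11^4)^(-1) · (1 − (1)/13^4)^(-1) · (1 − (1)/17^4)^(-1) · (1 − (-1)/19^4)^(-1) · (1 − (-1)/23^4)^(-1) · (1 − (1)/29^4)^(-1) · (1 − (-1)/31^4)^(-1) · (1 − (1)/37^4)^(-1) · (1 − (1)/41^4)^(-1) · (1 − (-1)/43^4)^(-1) · (1 − (-1)/47^4)^(-1) = 424022009220093808147330044599350686845258380222853/428762185161728930691534489551822091105495385374720.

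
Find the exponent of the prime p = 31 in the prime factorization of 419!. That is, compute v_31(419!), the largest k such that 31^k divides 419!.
v_31(419!) = 13

Legendre's formula: v_p(n!) = Σ_{k ≥ 1} ⌊n / p^k⌋. For p = 31, n = 419, the terms are:
  ⌊419/31^1⌋ = ⌊419/31⌋ = 13
(the next term ⌊419/31^2⌋ = 0, terminating the sum). Summing: v_31(419!) = 13 = 13.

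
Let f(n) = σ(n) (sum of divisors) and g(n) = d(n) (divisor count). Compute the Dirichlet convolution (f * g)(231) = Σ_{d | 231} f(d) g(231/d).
(σ * d)(231) = 840

Divisors of 231: [1, 3, 7, 11, 21, 33, 77, 231]. For each d | 231:
  d = 1: σ(1) · d(231/1) = 1 · 8 = 8
  d = 3: σ(3) · d(231/3) = 4 · 4 = 16
  d = 7: σ(7) · d(231/7) = 8 · 4 = 32
  d = 11: σ(11) · d(231/11) = 12 · 4 = 48
  d = 21: σ(21) · d(231/21) = 32 · 2 = 64
  d = 33: σ(33) · d(231/33) = 48 · 2 = 96
  d = 77: σ(77) · d(231/77) = 96 · 2 = 192
  d = 231: σ(231) · d(231/231) = 384 · 1 = 384
Summing: (σ * d)(231) = 8 + 16 + 32 + 48 + 64 + 96 + 192 + 384 = 840.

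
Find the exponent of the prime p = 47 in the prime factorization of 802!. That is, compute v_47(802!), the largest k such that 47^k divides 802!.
v_47(802!) = 17

Legendre's formula: v_p(n!) = Σ_{k ≥ 1} ⌊n / p^k⌋. For p = 47, n = 802, the terms are:
  ⌊802/47^1⌋ = ⌊802/47⌋ = 17
(the next term ⌊802/47^2⌋ = 0, terminating the sum). Summing: v_47(802!) = 17 = 17.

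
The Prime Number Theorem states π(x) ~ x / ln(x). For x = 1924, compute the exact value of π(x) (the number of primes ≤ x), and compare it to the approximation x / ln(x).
π(1924) = 293;  x/ln(x) ≈ 254.42;  relative error ≈ 13.17%.

Directly count primes up to 1924: π(1924) = 293. The PNT approximation gives 1924/ln(1924) ≈ 1924/7.56216 ≈ 254.42. Relative error (π(x) − x/ln(x)) / π(x) ≈ 13.17%; the approximation is known to undercount slightly (Li(x) is a better estimate).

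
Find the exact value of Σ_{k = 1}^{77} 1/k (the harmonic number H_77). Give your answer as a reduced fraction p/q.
H_77 = 61303359776139104182852056677903/12441066073952429195098876987200

Direct summation: H_77 = 1 + 1/2 + ... + 1/77. The least common denominator is lcm(1, ..., 77) = 410555180440430163438262940577600; over this denominator the numerator is 410555180440430163438262940577600 + 205277590220215081719131470288800 + 136851726813476721146087646859200 + 102638795110107540859565735144400 + 82111036088086032687652588115520 + 68425863406738360573043823429600 + 58650740062918594776894705796800 + 51319397555053770429782867572200 + 45617242271158907048695882286400 + 41055518044043016343826294057760 + 37323198221857287585296630961600 + 34212931703369180286521911714800 + 31581167726186935649097149275200 + 29325370031459297388447352898400 + 27370345362695344229217529371840 + 25659698777526885214891433786100 + 24150304731790009614015467092800 + 22808621135579453524347941143200 + 21608167391601587549382260030400 + 20527759022021508171913147028880 + 19550246687639531592298235265600 + 18661599110928643792648315480800 + 17850225236540441888620127851200 + 17106465851684590143260955857400 + 16422207217617206537530517623104 + 15790583863093467824548574637600 + 15205747423719635682898627428800 + 14662685015729648694223676449200 + 14157075187601040118560791054400 + 13685172681347672114608764685920 + 13243715498078392368976223889600 + 12829849388763442607445716893050 + 12441066073952429195098876987200 + 12075152365895004807007733546400 + 11730148012583718955378941159360 + 11404310567789726762173970571600 + 11096085957849463876709809204800 + 10804083695800793774691130015200 + 10527055908728978549699049758400 + 10263879511010754085956573514440 + 10013540986351955205811291233600 + 9775123343819765796149117632800 + 9547794893963492172982859083200 + 9330799555464321896324157740400 + 9123448454231781409739176457280 + 8925112618270220944310063925600 + 8735216605115535392303466820800 + 8553232925842295071630477928700 + 8378677151845513539556386542400 + 8211103608808603268765258811552 + 8050101577263336538005155697600 + 7895291931546733912274287318800 + 7746324159253399310155904539200 + 7602873711859817841449313714400 + 7464639644371457517059326192320 + 7331342507864824347111838224600 + 7202722463867195849794086676800 + 7078537593800520059280395527200 + 6958562380346273956580727806400 + 6842586340673836057304382342960 + 6730412794105412515381359681600 + 6621857749039196184488111944800 + 6516748895879843864099411755200 + 6414924694381721303722858446525 + 6316233545237387129819429855040 + 6220533036976214597549438493600 + 6127689260304927812511387172800 + 6037576182947502403503866773200 + 5950075078846813962873375950400 + 5865074006291859477689470579680 + 5782467330146903710398069585600 + 5702155283894863381086985285800 + 5624043567677125526551547131200 + 5548042978924731938354904602400 + 5474069072539068845843505874368 + 5402041847900396887345565007600 + 5331885460265326797899518708800 = 2023010872612590438034117870370799, so H_77 = 2023010872612590438034117870370799/410555180440430163438262940577600; reducing by gcd(2023010872612590438034117870370799, 410555180440430163438262940577600) = 33 gives 61303359776139104182852056677903/12441066073952429195098876987200 ≈ 4.92750. (The PNT-adjacent estimate ln(77) + γ ≈ 4.92102 matches within O(1/n).)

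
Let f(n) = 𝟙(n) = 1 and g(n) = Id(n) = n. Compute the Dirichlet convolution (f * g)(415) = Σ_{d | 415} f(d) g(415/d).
(𝟙 * Id)(415) = 504

Divisors of 415: [1, 5, 83, 415]. For each d | 415:
  d = 1: 𝟙(1) · Id(415/1) = 1 · 415 = 415
  d = 5: 𝟙(5) · Id(415/5) = 1 · 83 = 83
  d = 83: 𝟙(83) · Id(415/83) = 1 · 5 = 5
  d = 415: 𝟙(415) · Id(415/415) = 1 · 1 = 1
Summing: (𝟙 * Id)(415) = 415 + 83 + 5 + 1 = 504.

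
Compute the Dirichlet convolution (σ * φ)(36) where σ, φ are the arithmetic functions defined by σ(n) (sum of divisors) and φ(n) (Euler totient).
(σ * φ)(36) = 324

Divisors of 36: [1, 2, 3, 4, 6, 9, 12, 18, 36]. For each d | 36:
  d = 1: σ(1) · φ(36/1) = 1 · 12 = 12
  d = 2: σ(2) · φ(36/2) = 3 · 6 = 18
  d = 3: σ(3) · φ(36/3) = 4 · 4 = 16
  d = 4: σ(4) · φ(36/4) = 7 · 6 = 42
  d = 6: σ(6) · φ(36/6) = 12 · 2 = 24
  d = 9: σ(9) · φ(36/9) = 13 · 2 = 26
  d = 12: σ(12) · φ(36/12) = 28 · 2 = 56
  d = 18: σ(18) · φ(36/18) = 39 · 1 = 39
  d = 36: σ(36) · φ(36/36) = 91 · 1 = 91
Summing: (σ * φ)(36) = 12 + 18 + 16 + 42 + 24 + 26 + 56 + 39 + 91 = 324.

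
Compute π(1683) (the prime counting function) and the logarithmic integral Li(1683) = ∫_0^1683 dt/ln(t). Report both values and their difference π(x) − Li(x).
π(1683) = 263;  Li(1683) ≈ 272.64;  π(x) − Li(x) ≈ -9.64.

Direct count of primes ≤ 1683 gives π(1683) = 263. Numerical evaluation of the logarithmic integral gives Li(1683) ≈ 272.64. The difference π(x) − Li(x) ≈ -9.64 is typically negative for small/moderate x (Li(x) overestimates), though Littlewood's theorem shows this sign changes infinitely often.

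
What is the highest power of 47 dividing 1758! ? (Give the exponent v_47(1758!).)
v_47(1758!) = 37

Legendre's formula: v_p(n!) = Σ_{k ≥ 1} ⌊n / p^k⌋. For p = 47, n = 1758, the terms are:
  ⌊1758/47^1⌋ = ⌊1758/47⌋ = 37
(the next term ⌊1758/47^2⌋ = 0, terminating the sum). Summing: v_47(1758!) = 37 = 37.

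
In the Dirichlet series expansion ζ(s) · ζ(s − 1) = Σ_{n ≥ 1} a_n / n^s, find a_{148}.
σ(148) = 266

In the product (Σ m^0/m^s)(Σ k / k^s) = Σ (Σ_{d | n} d) / n^s, the coefficient of 1/n^s is σ(n) = Σ_{d | n} d. For n = 148, divisors are [1, 2, 4, 37, 74, 148]; summing: σ(148) = 266.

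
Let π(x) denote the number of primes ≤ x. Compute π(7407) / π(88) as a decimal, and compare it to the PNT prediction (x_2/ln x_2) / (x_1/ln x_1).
π(7407)/π(88) = 939/23 ≈ 40.8261;  PNT prediction ≈ 42.2954.

π(88) = 23 and π(7407) = 939, so π(7407)/π(88) ≈ 40.8261. The PNT-predicted ratio is (7407/ln(7407)) / (88/ln(88)) ≈ 42.2954. The two agree to within a few percent, as expected.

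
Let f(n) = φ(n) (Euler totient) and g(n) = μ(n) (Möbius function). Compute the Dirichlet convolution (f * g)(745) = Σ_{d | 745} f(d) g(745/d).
(φ * μ)(745) = 441

Divisors of 745: [1, 5, 149, 745]. For each d | 745:
  d = 1: φ(1) · μ(745/1) = 1 · 1 = 1
  d = 5: φ(5) · μ(745/5) = 4 · -1 = -4
  d = 149: φ(149) · μ(745/149) = 148 · -1 = -148
  d = 745: φ(745) · μ(745/745) = 592 · 1 = 592
Summing: (φ * μ)(745) = 1 + -4 + -148 + 592 = 441.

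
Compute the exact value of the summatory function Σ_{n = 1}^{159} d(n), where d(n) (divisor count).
Σ_{n ≤ 159} d(n) = 830

Compute d(n) for each 1 ≤ n ≤ 159: d(1) = 1, d(2) = 2, d(3) = 2, d(4) = 3, d(5) = 2, d(6) = 4, d(7) = 2, d(8) = 4, d(9) = 3, d(10) = 4, d(11) = 2, d(12) = 6, d(13) = 2, d(14) = 4, d(15) = 4, d(16) = 5, d(17) = 2, d(18) = 6, d(19) = 2, d(20) = 6, d(21) = 4, d(22) = 4, d(23) = 2, d(24) = 8, d(25) = 3, d(26) = 4, d(27) = 4, d(28) = 6, d(29) = 2, d(30) = 8, d(31) = 2, d(32) = 6, d(33) = 4, d(34) = 4, d(35) = 4, d(36) = 9, d(37) = 2, d(38) = 4, d(39) = 4, d(40) = 8, d(41) = 2, d(42) = 8, d(43) = 2, d(44) = 6, d(45) = 6, d(46) = 4, d(47) = 2, d(48) = 10, d(49) = 3, d(50) = 6, d(51) = 4, d(52) = 6, d(53) = 2, d(54) = 8, d(55) = 4, d(56) = 8, d(57) = 4, d(58) = 4, d(59) = 2, d(60) = 12, d(61) = 2, d(62) = 4, d(63) = 6, d(64) = 7, d(65) = 4, d(66) = 8, d(67) = 2, d(68) = 6, d(69) = 4, d(70) = 8, d(71) = 2, d(72) = 12, d(73) = 2, d(74) = 4, d(75) = 6, d(76) = 6, d(77) = 4, d(78) = 8, d(79) = 2, d(80) = 10, d(81) = 5, d(82) = 4, d(83) = 2, d(84) = 12, d(85) = 4, d(86) = 4, d(87) = 4, d(88) = 8, d(89) = 2, d(90) = 12, d(91) = 4, d(92) = 6, d(93) = 4, d(94) = 4, d(95) = 4, d(96) = 12, d(97) = 2, d(98) = 6, d(99) = 6, d(100) = 9, d(101) = 2, d(102) = 8, d(103) = 2, d(104) = 8, d(105) = 8, d(106) = 4, d(107) = 2, d(108) = 12, d(109) = 2, d(110) = 8, d(111) = 4, d(112) = 10, d(113) = 2, d(114) = 8, d(115) = 4, d(116) = 6, d(117) = 6, d(118) = 4, d(119) = 4, d(120) = 16, d(121) = 3, d(122) = 4, d(123) = 4, d(124) = 6, d(125) = 4, d(126) = 12, d(127) = 2, d(128) = 8, d(129) = 4, d(130) = 8, d(131) = 2, d(132) = 12, d(133) = 4, d(134) = 4, d(135) = 8, d(136) = 8, d(137) = 2, d(138) = 8, d(139) = 2, d(140) = 12, d(141) = 4, d(142) = 4, d(143) = 4, d(144) = 15, d(145) = 4, d(146) = 4, d(147) = 6, d(148) = 6, d(149) = 2, d(150) = 12, d(151) = 2, d(152) = 8, d(153) = 6, d(154) = 8, d(155) = 4, d(156) = 12, d(157) = 2, d(158) = 4, d(159) = 4. Summing all 159 values: 830. (Dirichlet's divisor formula: Σ_{n ≤ x} d(n) = x ln(x) + (2γ − 1) x + O(√x). For x = 159, the asymptotic estimate is ≈ 830.51.)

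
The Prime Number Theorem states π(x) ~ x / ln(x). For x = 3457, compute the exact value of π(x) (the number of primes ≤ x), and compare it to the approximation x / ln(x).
π(3457) = 483;  x/ln(x) ≈ 424.27;  relative error ≈ 12.16%.

Directly count primes up to 3457: π(3457) = 483. The PNT approximation gives 3457/ln(3457) ≈ 3457/8.14816 ≈ 424.27. Relative error (π(x) − x/ln(x)) / π(x) ≈ 12.16%; the approximation is known to undercount slightly (Li(x) is a better estimate).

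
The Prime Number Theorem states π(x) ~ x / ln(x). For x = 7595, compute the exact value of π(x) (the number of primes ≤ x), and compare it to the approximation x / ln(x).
π(7595) = 965;  x/ln(x) ≈ 850.00;  relative error ≈ 11.92%.

Directly count primes up to 7595: π(7595) = 965. The PNT approximation gives 7595/ln(7595) ≈ 7595/8.93525 ≈ 850.00. Relative error (π(x) − x/ln(x)) / π(x) ≈ 11.92%; the approximation is known to undercount slightly (Li(x) is a better estimate).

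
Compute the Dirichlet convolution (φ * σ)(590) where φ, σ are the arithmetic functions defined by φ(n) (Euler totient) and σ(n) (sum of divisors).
(φ * σ)(590) = 4720

Divisors of 590: [1, 2, 5, 10, 59, 118, 295, 590]. For each d | 590:
  d = 1: φ(1) · σ(590/1) = 1 · 1080 = 1080
  d = 2: φ(2) · σ(590/2) = 1 · 360 = 360
  d = 5: φ(5) · σ(590/5) = 4 · 180 = 720
  d = 10: φ(10) · σ(590/10) = 4 · 60 = 240
  d = 59: φ(59) · σ(590/59) = 58 · 18 = 1044
  d = 118: φ(118) · σ(590/118) = 58 · 6 = 348
  d = 295: φ(295) · σ(590/295) = 232 · 3 = 696
  d = 590: φ(590) · σ(590/590) = 232 · 1 = 232
Summing: (φ * σ)(590) = 1080 + 360 + 720 + 240 + 1044 + 348 + 696 + 232 = 4720.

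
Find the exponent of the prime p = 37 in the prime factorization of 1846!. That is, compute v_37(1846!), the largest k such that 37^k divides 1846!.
v_37(1846!) = 50

Legendre's formula: v_p(n!) = Σ_{k ≥ 1} ⌊n / p^k⌋. For p = 37, n = 1846, the terms are:
  ⌊1846/37^1⌋ = ⌊1846/37⌋ = 49
  ⌊1846/37^2⌋ = ⌊1846/1369⌋ = 1
(the next term ⌊1846/37^3⌋ = 0, terminating the sum). Summing: v_37(1846!) = 49 + 1 = 50.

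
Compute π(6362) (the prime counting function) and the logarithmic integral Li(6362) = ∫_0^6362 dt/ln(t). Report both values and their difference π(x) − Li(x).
π(6362) = 829;  Li(6362) ≈ 841.88;  π(x) − Li(x) ≈ -12.88.

Direct count of primes ≤ 6362 gives π(6362) = 829. Numerical evaluation of the logarithmic integral gives Li(6362) ≈ 841.88. The difference π(x) − Li(x) ≈ -12.88 is typically negative for small/moderate x (Li(x) overestimates), though Littlewood's theorem shows this sign changes infinitely often.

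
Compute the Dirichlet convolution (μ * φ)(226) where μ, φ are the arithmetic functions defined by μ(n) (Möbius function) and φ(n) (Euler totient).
(μ * φ)(226) = 0

Divisors of 226: [1, 2, 113, 226]. For each d | 226:
  d = 1: μ(1) · φ(226/1) = 1 · 112 = 112
  d = 2: μ(2) · φ(226/2) = -1 · 112 = -112
  d = 113: μ(113) · φ(226/113) = -1 · 1 = -1
  d = 226: μ(226) · φ(226/226) = 1 · 1 = 1
Summing: (μ * φ)(226) = 112 + -112 + -1 + 1 = 0.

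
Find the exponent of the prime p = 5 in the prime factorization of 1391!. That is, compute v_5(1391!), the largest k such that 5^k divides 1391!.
v_5(1391!) = 346

Legendre's formula: v_p(n!) = Σ_{k ≥ 1} ⌊n / p^k⌋. For p = 5, n = 1391, the terms are:
  ⌊1391/5^1⌋ = ⌊1391/5⌋ = 278
  ⌊1391/5^2⌋ = ⌊1391/25⌋ = 55
  ⌊1391/5^3⌋ = ⌊1391/125⌋ = 11
  ⌊1391/5^4⌋ = ⌊1391/625⌋ = 2
(the next term ⌊1391/5^5⌋ = 0, terminating the sum). Summing: v_5(1391!) = 278 + 55 + 11 + 2 = 346.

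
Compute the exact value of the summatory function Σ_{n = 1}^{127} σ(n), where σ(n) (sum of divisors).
Σ_{n ≤ 127} σ(n) = 13280

Compute σ(n) for each 1 ≤ n ≤ 127: σ(1) = 1, σ(2) = 3, σ(3) = 4, σ(4) = 7, σ(5) = 6, σ(6) = 12, σ(7) = 8, σ(8) = 15, σ(9) = 13, σ(10) = 18, σ(11) = 12, σ(12) = 28, σ(13) = 14, σ(14) = 24, σ(15) = 24, σ(16) = 31, σ(17) = 18, σ(18) = 39, σ(19) = 20, σ(20) = 42, σ(21) = 32, σ(22) = 36, σ(23) = 24, σ(24) = 60, σ(25) = 31, σ(26) = 42, σ(27) = 40, σ(28) = 56, σ(29) = 30, σ(30) = 72, σ(31) = 32, σ(32) = 63, σ(33) = 48, σ(34) = 54, σ(35) = 48, σ(36) = 91, σ(37) = 38, σ(38) = 60, σ(39) = 56, σ(40) = 90, σ(41) = 42, σ(42) = 96, σ(43) = 44, σ(44) = 84, σ(45) = 78, σ(46) = 72, σ(47) = 48, σ(48) = 124, σ(49) = 57, σ(50) = 93, σ(51) = 72, σ(52) = 98, σ(53) = 54, σ(54) = 120, σ(55) = 72, σ(56) = 120, σ(57) = 80, σ(58) = 90, σ(59) = 60, σ(60) = 168, σ(61) = 62, σ(62) = 96, σ(63) = 104, σ(64) = 127, σ(65) = 84, σ(66) = 144, σ(67) = 68, σ(68) = 126, σ(69) = 96, σ(70) = 144, σ(71) = 72, σ(72) = 195, σ(73) = 74, σ(74) = 114, σ(75) = 124, σ(76) = 140, σ(77) = 96, σ(78) = 168, σ(79) = 80, σ(80) = 186, σ(81) = 121, σ(82) = 126, σ(83) = 84, σ(84) = 224, σ(85) = 108, σ(86) = 132, σ(87) = 120, σ(88) = 180, σ(89) = 90, σ(90) = 234, σ(91) = 112, σ(92) = 168, σ(93) = 128, σ(94) = 144, σ(95) = 120, σ(96) = 252, σ(97) = 98, σ(98) = 171, σ(99) = 156, σ(100) = 217, σ(101) = 102, σ(102) = 216, σ(103) = 104, σ(104) = 210, σ(105) = 192, σ(106) = 162, σ(107) = 108, σ(108) = 280, σ(109) = 110, σ(110) = 216, σ(111) = 152, σ(112) = 248, σ(113) = 114, σ(114) = 240, σ(115) = 144, σ(116) = 210, σ(117) = 182, σ(118) = 180, σ(119) = 144, σ(120) = 360, σ(121) = 133, σ(122) = 186, σ(123) = 168, σ(124) = 224, σ(125) = 156, σ(126) = 312, σ(127) = 128. Summing all 127 values: 13280. (Average order: Σ_{n ≤ x} σ(n) ~ (π²/12) x². For x = 127, (π²/12)·127² ≈ 13265.57.)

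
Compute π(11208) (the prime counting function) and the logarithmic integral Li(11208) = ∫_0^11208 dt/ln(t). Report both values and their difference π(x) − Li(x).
π(11208) = 1356;  Li(11208) ≈ 1376.47;  π(x) − Li(x) ≈ -20.47.

Direct count of primes ≤ 11208 gives π(11208) = 1356. Numerical evaluation of the logarithmic integral gives Li(11208) ≈ 1376.47. The difference π(x) − Li(x) ≈ -20.47 is typically negative for small/moderate x (Li(x) overestimates), though Littlewood's theorem shows this sign changes infinitely often.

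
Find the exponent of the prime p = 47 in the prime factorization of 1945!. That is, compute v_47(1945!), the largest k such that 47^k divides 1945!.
v_47(1945!) = 41

Legendre's formula: v_p(n!) = Σ_{k ≥ 1} ⌊n / p^k⌋. For p = 47, n = 1945, the terms are:
  ⌊1945/47^1⌋ = ⌊1945/47⌋ = 41
(the next term ⌊1945/47^2⌋ = 0, terminating the sum). Summing: v_47(1945!) = 41 = 41.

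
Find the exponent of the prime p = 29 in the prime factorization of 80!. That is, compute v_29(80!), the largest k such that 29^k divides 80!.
v_29(80!) = 2

Legendre's formula: v_p(n!) = Σ_{k ≥ 1} ⌊n / p^k⌋. For p = 29, n = 80, the terms are:
  ⌊80/29^1⌋ = ⌊80/29⌋ = 2
(the next term ⌊80/29^2⌋ = 0, terminating the sum). Summing: v_29(80!) = 2 = 2.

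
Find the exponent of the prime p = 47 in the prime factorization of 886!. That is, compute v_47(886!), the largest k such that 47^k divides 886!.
v_47(886!) = 18

Legendre's formula: v_p(n!) = Σ_{k ≥ 1} ⌊n / p^k⌋. For p = 47, n = 886, the terms are:
  ⌊886/47^1⌋ = ⌊886/47⌋ = 18
(the next term ⌊886/47^2⌋ = 0, terminating the sum). Summing: v_47(886!) = 18 = 18.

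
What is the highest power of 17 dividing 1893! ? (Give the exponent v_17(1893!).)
v_17(1893!) = 117

Legendre's formula: v_p(n!) = Σ_{k ≥ 1} ⌊n / p^k⌋. For p = 17, n = 1893, the terms are:
  ⌊1893/17^1⌋ = ⌊1893/17⌋ = 111
  ⌊1893/17^2⌋ = ⌊1893/289⌋ = 6
(the next term ⌊1893/17^3⌋ = 0, terminating the sum). Summing: v_17(1893!) = 111 + 6 = 117.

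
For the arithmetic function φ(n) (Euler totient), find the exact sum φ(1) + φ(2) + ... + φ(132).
Σ_{n ≤ 132} φ(n) = 5324

Compute φ(n) for each 1 ≤ n ≤ 132: φ(1) = 1, φ(2) = 1, φ(3) = 2, φ(4) = 2, φ(5) = 4, φ(6) = 2, φ(7) = 6, φ(8) = 4, φ(9) = 6, φ(10) = 4, φ(11) = 10, φ(12) = 4, φ(13) = 12, φ(14) = 6, φ(15) = 8, φ(16) = 8, φ(17) = 16, φ(18) = 6, φ(19) = 18, φ(20) = 8, φ(21) = 12, φ(22) = 10, φ(23) = 22, φ(24) = 8, φ(25) = 20, φ(26) = 12, φ(27) = 18, φ(28) = 12, φ(29) = 28, φ(30) = 8, φ(31) = 30, φ(32) = 16, φ(33) = 20, φ(34) = 16, φ(35) = 24, φ(36) = 12, φ(37) = 36, φ(38) = 18, φ(39) = 24, φ(40) = 16, φ(41) = 40, φ(42) = 12, φ(43) = 42, φ(44) = 20, φ(45) = 24, φ(46) = 22, φ(47) = 46, φ(48) = 16, φ(49) = 42, φ(50) = 20, φ(51) = 32, φ(52) = 24, φ(53) = 52, φ(54) = 18, φ(55) = 40, φ(56) = 24, φ(57) = 36, φ(58) = 28, φ(59) = 58, φ(60) = 16, φ(61) = 60, φ(62) = 30, φ(63) = 36, φ(64) = 32, φ(65) = 48, φ(66) = 20, φ(67) = 66, φ(68) = 32, φ(69) = 44, φ(70) = 24, φ(71) = 70, φ(72) = 24, φ(73) = 72, φ(74) = 36, φ(75) = 40, φ(76) = 36, φ(77) = 60, φ(78) = 24, φ(79) = 78, φ(80) = 32, φ(81) = 54, φ(82) = 40, φ(83) = 82, φ(84) = 24, φ(85) = 64, φ(86) = 42, φ(87) = 56, φ(88) = 40, φ(89) = 88, φ(90) = 24, φ(91) = 72, φ(92) = 44, φ(93) = 60, φ(94) = 46, φ(95) = 72, φ(96) = 32, φ(97) = 96, φ(98) = 42, φ(99) = 60, φ(100) = 40, φ(101) = 100, φ(102) = 32, φ(103) = 102, φ(104) = 48, φ(105) = 48, φ(106) = 52, φ(107) = 106, φ(108) = 36, φ(109) = 108, φ(110) = 40, φ(111) = 72, φ(112) = 48, φ(113) = 112, φ(114) = 36, φ(115) = 88, φ(116) = 56, φ(117) = 72, φ(118) = 58, φ(119) = 96, φ(120) = 32, φ(121) = 110, φ(122) = 60, φ(123) = 80, φ(124) = 60, φ(125) = 100, φ(126) = 36, φ(127) = 126, φ(128) = 64, φ(129) = 84, φ(130) = 48, φ(131) = 130, φ(132) = 40. Summing all 132 values: 5324. (Average order: Σ_{n ≤ x} φ(n) ~ (3/π²) x². For x = 132, (3/π²)·132² ≈ 5296.26.)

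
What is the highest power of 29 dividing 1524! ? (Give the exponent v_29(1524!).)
v_29(1524!) = 53

Legendre's formula: v_p(n!) = Σ_{k ≥ 1} ⌊n / p^k⌋. For p = 29, n = 1524, the terms are:
  ⌊1524/29^1⌋ = ⌊1524/29⌋ = 52
  ⌊1524/29^2⌋ = ⌊1524/841⌋ = 1
(the next term ⌊1524/29^3⌋ = 0, terminating the sum). Summing: v_29(1524!) = 52 + 1 = 53.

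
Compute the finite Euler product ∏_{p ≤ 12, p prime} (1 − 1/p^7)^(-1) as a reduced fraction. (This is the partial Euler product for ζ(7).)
∏ = 731210841345989812500/725156324600530054429

The primes p ≤ 12 are [2, 3, 5, 7, 11]. For each prime, (1 − 1/p^7)^(-1) = p^7 / (p^7 − 1). The product is (1 − 1/2^7)^(-1), (1 − 1/3^7)^(-1), (1 − 1/5^7)^(-1), (1 − 1/7^7)^(-1), (1 − 1/11^7)^(-1) = ∏ p^7 / (p^7 − 1) = 731210841345989812500/725156324600530054429.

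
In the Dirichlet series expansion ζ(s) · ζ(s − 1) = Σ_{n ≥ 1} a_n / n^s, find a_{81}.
σ(81) = 121

In the product (Σ m^0/m^s)(Σ k / k^s) = Σ (Σ_{d | n} d) / n^s, the coefficient of 1/n^s is σ(n) = Σ_{d | n} d. For n = 81, divisors are [1, 3, 9, 27, 81]; summing: σ(81) = 121.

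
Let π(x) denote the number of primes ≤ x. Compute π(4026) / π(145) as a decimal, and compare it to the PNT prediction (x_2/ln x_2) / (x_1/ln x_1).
π(4026)/π(145) = 556/34 ≈ 16.3529;  PNT prediction ≈ 16.6473.

π(145) = 34 and π(4026) = 556, so π(4026)/π(145) ≈ 16.3529. The PNT-predicted ratio is (4026/ln(4026)) / (145/ln(145)) ≈ 16.6473. The two agree to within a few percent, as expected.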